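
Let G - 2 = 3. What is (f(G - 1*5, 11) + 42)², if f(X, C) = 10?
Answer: 2704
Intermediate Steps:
G = 5 (G = 2 + 3 = 5)
(f(G - 1*5, 11) + 42)² = (10 + 42)² = 52² = 2704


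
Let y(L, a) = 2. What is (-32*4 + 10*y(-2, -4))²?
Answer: 11664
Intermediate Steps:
(-32*4 + 10*y(-2, -4))² = (-32*4 + 10*2)² = (-128 + 20)² = (-108)² = 11664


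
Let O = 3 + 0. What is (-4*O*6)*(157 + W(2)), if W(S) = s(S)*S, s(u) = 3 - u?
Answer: -11448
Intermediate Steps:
O = 3
W(S) = S*(3 - S) (W(S) = (3 - S)*S = S*(3 - S))
(-4*O*6)*(157 + W(2)) = (-4*3*6)*(157 + 2*(3 - 1*2)) = (-12*6)*(157 + 2*(3 - 2)) = -72*(157 + 2*1) = -72*(157 + 2) = -72*159 = -11448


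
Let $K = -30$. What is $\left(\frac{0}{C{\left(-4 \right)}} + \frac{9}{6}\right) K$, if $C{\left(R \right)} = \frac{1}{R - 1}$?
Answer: $-45$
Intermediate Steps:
$C{\left(R \right)} = \frac{1}{-1 + R}$
$\left(\frac{0}{C{\left(-4 \right)}} + \frac{9}{6}\right) K = \left(\frac{0}{\frac{1}{-1 - 4}} + \frac{9}{6}\right) \left(-30\right) = \left(\frac{0}{\frac{1}{-5}} + 9 \cdot \frac{1}{6}\right) \left(-30\right) = \left(\frac{0}{- \frac{1}{5}} + \frac{3}{2}\right) \left(-30\right) = \left(0 \left(-5\right) + \frac{3}{2}\right) \left(-30\right) = \left(0 + \frac{3}{2}\right) \left(-30\right) = \frac{3}{2} \left(-30\right) = -45$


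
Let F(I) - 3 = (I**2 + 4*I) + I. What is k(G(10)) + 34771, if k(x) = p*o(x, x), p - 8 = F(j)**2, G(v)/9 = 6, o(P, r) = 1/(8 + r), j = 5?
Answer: 2158619/62 ≈ 34816.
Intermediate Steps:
G(v) = 54 (G(v) = 9*6 = 54)
F(I) = 3 + I**2 + 5*I (F(I) = 3 + ((I**2 + 4*I) + I) = 3 + (I**2 + 5*I) = 3 + I**2 + 5*I)
p = 2817 (p = 8 + (3 + 5**2 + 5*5)**2 = 8 + (3 + 25 + 25)**2 = 8 + 53**2 = 8 + 2809 = 2817)
k(x) = 2817/(8 + x)
k(G(10)) + 34771 = 2817/(8 + 54) + 34771 = 2817/62 + 34771 = 2158619/62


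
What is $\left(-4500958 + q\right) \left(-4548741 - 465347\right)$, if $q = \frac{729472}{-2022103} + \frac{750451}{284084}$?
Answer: $\frac{3241057594596242078352342}{143611777163} \approx 2.2568 \cdot 10^{13}$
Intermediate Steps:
$q = \frac{1310257894805}{574447108652}$ ($q = 729472 \left(- \frac{1}{2022103}\right) + 750451 \cdot \frac{1}{284084} = - \frac{729472}{2022103} + \frac{750451}{284084} = \frac{1310257894805}{574447108652} \approx 2.2809$)
$\left(-4500958 + q\right) \left(-4548741 - 465347\right) = \left(-4500958 + \frac{1310257894805}{574447108652}\right) \left(-4548741 - 465347\right) = \left(- \frac{2585560999006193811}{574447108652}\right) \left(-5014088\right) = \frac{3241057594596242078352342}{143611777163}$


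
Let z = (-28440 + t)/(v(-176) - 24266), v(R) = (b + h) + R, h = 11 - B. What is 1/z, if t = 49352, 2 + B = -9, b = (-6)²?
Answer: -1524/1307 ≈ -1.1660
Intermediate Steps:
b = 36
B = -11 (B = -2 - 9 = -11)
h = 22 (h = 11 - 1*(-11) = 11 + 11 = 22)
v(R) = 58 + R (v(R) = (36 + 22) + R = 58 + R)
z = -1307/1524 (z = (-28440 + 49352)/((58 - 176) - 24266) = 20912/(-118 - 24266) = 20912/(-24384) = 20912*(-1/24384) = -1307/1524 ≈ -0.85761)
1/z = 1/(-1307/1524) = -1524/1307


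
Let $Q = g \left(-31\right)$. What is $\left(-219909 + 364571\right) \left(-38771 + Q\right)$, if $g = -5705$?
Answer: $19975507608$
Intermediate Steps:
$Q = 176855$ ($Q = \left(-5705\right) \left(-31\right) = 176855$)
$\left(-219909 + 364571\right) \left(-38771 + Q\right) = \left(-219909 + 364571\right) \left(-38771 + 176855\right) = 144662 \cdot 138084 = 19975507608$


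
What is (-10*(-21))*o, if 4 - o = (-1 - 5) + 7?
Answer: 630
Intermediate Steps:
o = 3 (o = 4 - ((-1 - 5) + 7) = 4 - (-6 + 7) = 4 - 1*1 = 4 - 1 = 3)
(-10*(-21))*o = -10*(-21)*3 = 210*3 = 630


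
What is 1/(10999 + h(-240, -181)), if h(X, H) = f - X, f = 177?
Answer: 1/11416 ≈ 8.7596e-5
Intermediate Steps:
h(X, H) = 177 - X
1/(10999 + h(-240, -181)) = 1/(10999 + (177 - 1*(-240))) = 1/(10999 + (177 + 240)) = 1/(10999 + 417) = 1/11416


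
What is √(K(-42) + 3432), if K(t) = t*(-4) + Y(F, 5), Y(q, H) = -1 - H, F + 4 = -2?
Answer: √3594 ≈ 59.950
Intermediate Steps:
F = -6 (F = -4 - 2 = -6)
K(t) = -6 - 4*t (K(t) = t*(-4) + (-1 - 1*5) = -4*t + (-1 - 5) = -4*t - 6 = -6 - 4*t)
√(K(-42) + 3432) = √((-6 - 4*(-42)) + 3432) = √((-6 + 168) + 3432) = √(162 + 3432) = √3594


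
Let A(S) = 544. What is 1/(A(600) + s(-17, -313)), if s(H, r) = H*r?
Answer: 1/5865 ≈ 0.00017050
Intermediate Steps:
1/(A(600) + s(-17, -313)) = 1/(544 - 17*(-313)) = 1/(544 + 5321) = 1/5865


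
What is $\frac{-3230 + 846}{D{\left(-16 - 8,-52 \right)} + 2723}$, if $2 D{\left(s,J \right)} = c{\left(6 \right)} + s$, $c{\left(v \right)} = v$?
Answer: $- \frac{1192}{1357} \approx -0.87841$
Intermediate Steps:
$D{\left(s,J \right)} = 3 + \frac{s}{2}$ ($D{\left(s,J \right)} = \frac{6 + s}{2} = 3 + \frac{s}{2}$)
$\frac{-3230 + 846}{D{\left(-16 - 8,-52 \right)} + 2723} = \frac{-3230 + 846}{\left(3 + \frac{-16 - 8}{2}\right) + 2723} = - \frac{2384}{\left(3 + \frac{-16 - 8}{2}\right) + 2723} = - \frac{2384}{\left(3 + \frac{1}{2} \left(-24\right)\right) + 2723} = - \frac{2384}{\left(3 - 12\right) + 2723} = - \frac{2384}{-9 + 2723} = - \frac{2384}{2714} = \left(-2384\right) \frac{1}{2714} = - \frac{1192}{1357}$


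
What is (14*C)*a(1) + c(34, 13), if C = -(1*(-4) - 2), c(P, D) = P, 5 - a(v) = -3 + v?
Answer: 622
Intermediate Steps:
a(v) = 8 - v (a(v) = 5 - (-3 + v) = 5 + (3 - v) = 8 - v)
C = 6 (C = -(-4 - 2) = -1*(-6) = 6)
(14*C)*a(1) + c(34, 13) = (14*6)*(8 - 1*1) + 34 = 84*(8 - 1) + 34 = 84*7 + 34 = 588 + 34 = 622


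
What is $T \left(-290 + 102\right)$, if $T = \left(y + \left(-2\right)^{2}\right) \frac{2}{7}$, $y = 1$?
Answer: $- \frac{1880}{7} \approx -268.57$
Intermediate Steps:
$T = \frac{10}{7}$ ($T = \left(1 + \left(-2\right)^{2}\right) \frac{2}{7} = \left(1 + 4\right) 2 \cdot \frac{1}{7} = 5 \cdot \frac{2}{7} = \frac{10}{7} \approx 1.4286$)
$T \left(-290 + 102\right) = \frac{10 \left(-290 + 102\right)}{7} = \frac{10}{7} \left(-188\right) = - \frac{1880}{7}$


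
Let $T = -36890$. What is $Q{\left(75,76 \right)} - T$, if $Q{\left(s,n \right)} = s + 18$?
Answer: $36983$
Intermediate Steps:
$Q{\left(s,n \right)} = 18 + s$
$Q{\left(75,76 \right)} - T = \left(18 + 75\right) - -36890 = 93 + 36890 = 36983$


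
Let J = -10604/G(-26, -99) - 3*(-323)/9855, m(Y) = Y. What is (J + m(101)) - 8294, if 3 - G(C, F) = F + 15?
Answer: -792108158/95265 ≈ -8314.8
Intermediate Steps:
G(C, F) = -12 - F (G(C, F) = 3 - (F + 15) = 3 - (15 + F) = 3 + (-15 - F) = -12 - F)
J = -11602013/95265 (J = -10604/(-12 - 1*(-99)) - 3*(-323)/9855 = -10604/(-12 + 99) + 969*(1/9855) = -10604/87 + 323/3285 = -11602013/95265 ≈ -121.79)
(J + m(101)) - 8294 = (-11602013/95265 + 101) - 8294 = -1980248/95265 - 8294 = -792108158/95265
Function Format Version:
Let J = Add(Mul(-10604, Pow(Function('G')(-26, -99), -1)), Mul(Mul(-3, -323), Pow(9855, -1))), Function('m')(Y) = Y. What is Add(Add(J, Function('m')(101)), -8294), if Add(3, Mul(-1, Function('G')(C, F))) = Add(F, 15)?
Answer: Rational(-792108158, 95265) ≈ -8314.8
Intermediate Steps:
Function('G')(C, F) = Add(-12, Mul(-1, F)) (Function('G')(C, F) = Add(3, Mul(-1, Add(F, 15))) = Add(3, Mul(-1, Add(15, F))) = Add(3, Add(-15, Mul(-1, F))) = Add(-12, Mul(-1, F)))
J = Rational(-11602013, 95265) (J = Add(Mul(-10604, Pow(Add(-12, Mul(-1, -99)), -1)), Mul(Mul(-3, -323), Pow(9855, -1))) = Add(Mul(-10604, Pow(Add(-12, 99), -1)), Mul(969, Rational(1, 9855))) = Add(Mul(-10604, Pow(87, -1)), Rational(323, 3285)) = Add(Mul(-10604, Rational(1, 87)), Rational(323, 3285)) = Add(Rational(-10604, 87), Rational(323, 3285)) = Rational(-11602013, 95265) ≈ -121.79)
Add(Add(J, Function('m')(101)), -8294) = Add(Add(Rational(-11602013, 95265), 101), -8294) = Add(Rational(-1980248, 95265), -8294) = Rational(-792108158, 95265)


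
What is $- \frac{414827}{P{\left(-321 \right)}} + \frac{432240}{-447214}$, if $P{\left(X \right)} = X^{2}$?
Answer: $- \frac{115027441909}{23040688887} \approx -4.9924$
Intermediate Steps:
$- \frac{414827}{P{\left(-321 \right)}} + \frac{432240}{-447214} = - \frac{414827}{\left(-321\right)^{2}} + \frac{432240}{-447214} = - \frac{414827}{103041} + 432240 \left(- \frac{1}{447214}\right) = \left(-414827\right) \frac{1}{103041} - \frac{216120}{223607} = - \frac{414827}{103041} - \frac{216120}{223607} = - \frac{115027441909}{23040688887}$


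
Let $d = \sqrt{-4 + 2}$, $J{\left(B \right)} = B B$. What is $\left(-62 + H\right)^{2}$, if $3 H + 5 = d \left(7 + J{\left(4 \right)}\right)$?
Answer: $\frac{35423}{9} - \frac{8786 i \sqrt{2}}{9} \approx 3935.9 - 1380.6 i$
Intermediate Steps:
$J{\left(B \right)} = B^{2}$
$d = i \sqrt{2}$ ($d = \sqrt{-2} = i \sqrt{2} \approx 1.4142 i$)
$H = - \frac{5}{3} + \frac{23 i \sqrt{2}}{3}$ ($H = - \frac{5}{3} + \frac{i \sqrt{2} \left(7 + 4^{2}\right)}{3} = - \frac{5}{3} + \frac{i \sqrt{2} \left(7 + 16\right)}{3} = - \frac{5}{3} + \frac{i \sqrt{2} \cdot 23}{3} = - \frac{5}{3} + \frac{23 i \sqrt{2}}{3} \approx -1.6667 + 10.842 i$)
$\left(-62 + H\right)^{2} = \left(-62 - \left(\frac{5}{3} - \frac{23 i \sqrt{2}}{3}\right)\right)^{2} = \left(- \frac{191}{3} + \frac{23 i \sqrt{2}}{3}\right)^{2}$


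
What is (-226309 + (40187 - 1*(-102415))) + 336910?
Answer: 253203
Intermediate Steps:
(-226309 + (40187 - 1*(-102415))) + 336910 = (-226309 + (40187 + 102415)) + 336910 = (-226309 + 142602) + 336910 = -83707 + 336910 = 253203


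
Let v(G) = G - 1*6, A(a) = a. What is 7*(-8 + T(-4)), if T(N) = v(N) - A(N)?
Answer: -98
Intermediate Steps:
v(G) = -6 + G (v(G) = G - 6 = -6 + G)
T(N) = -6 (T(N) = (-6 + N) - N = -6)
7*(-8 + T(-4)) = 7*(-8 - 6) = 7*(-14) = -98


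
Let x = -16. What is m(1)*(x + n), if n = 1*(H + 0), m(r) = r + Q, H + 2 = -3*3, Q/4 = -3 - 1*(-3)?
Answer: -27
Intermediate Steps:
Q = 0 (Q = 4*(-3 - 1*(-3)) = 4*(-3 + 3) = 4*0 = 0)
H = -11 (H = -2 - 3*3 = -2 - 9 = -11)
m(r) = r (m(r) = r + 0 = r)
n = -11 (n = 1*(-11 + 0) = 1*(-11) = -11)
m(1)*(x + n) = 1*(-16 - 11) = 1*(-27) = -27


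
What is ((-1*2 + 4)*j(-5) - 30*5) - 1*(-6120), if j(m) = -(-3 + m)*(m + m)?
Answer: 5810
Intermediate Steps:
j(m) = -2*m*(-3 + m) (j(m) = -(-3 + m)*2*m = -2*m*(-3 + m))
((-1*2 + 4)*j(-5) - 30*5) - 1*(-6120) = ((-1*2 + 4)*(2*(-5)*(3 - 1*(-5))) - 30*5) - 1*(-6120) = ((-2 + 4)*(2*(-5)*(3 + 5)) - 150) + 6120 = (2*(2*(-5)*8) - 150) + 6120 = (2*(-80) - 150) + 6120 = (-160 - 150) + 6120 = -310 + 6120 = 5810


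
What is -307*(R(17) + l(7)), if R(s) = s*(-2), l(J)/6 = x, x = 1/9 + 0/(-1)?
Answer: 30700/3 ≈ 10233.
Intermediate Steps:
x = ⅑ (x = 1*(⅑) + 0*(-1) = ⅑ + 0 = ⅑ ≈ 0.11111)
l(J) = ⅔ (l(J) = 6*(⅑) = ⅔)
R(s) = -2*s
-307*(R(17) + l(7)) = -307*(-2*17 + ⅔) = -307*(-34 + ⅔) = -307*(-100/3) = 30700/3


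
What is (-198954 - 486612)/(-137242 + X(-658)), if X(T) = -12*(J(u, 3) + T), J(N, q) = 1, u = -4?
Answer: 342783/64679 ≈ 5.2998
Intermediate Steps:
X(T) = -12 - 12*T (X(T) = -12*(1 + T) = -12 - 12*T)
(-198954 - 486612)/(-137242 + X(-658)) = (-198954 - 486612)/(-137242 + (-12 - 12*(-658))) = -685566/(-137242 + (-12 + 7896)) = -685566/(-137242 + 7884) = -685566/(-129358) = -685566*(-1/129358) = 342783/64679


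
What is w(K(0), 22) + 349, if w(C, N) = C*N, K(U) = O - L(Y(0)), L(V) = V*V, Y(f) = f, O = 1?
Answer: 371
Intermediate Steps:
L(V) = V²
K(U) = 1 (K(U) = 1 - 1*0² = 1 - 1*0 = 1 + 0 = 1)
w(K(0), 22) + 349 = 1*22 + 349 = 22 + 349 = 371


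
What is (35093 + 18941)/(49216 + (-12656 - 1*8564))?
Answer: 27017/13998 ≈ 1.9301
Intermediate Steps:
(35093 + 18941)/(49216 + (-12656 - 1*8564)) = 54034/(49216 + (-12656 - 8564)) = 54034/(49216 - 21220) = 54034/27996 = 54034*(1/27996) = 27017/13998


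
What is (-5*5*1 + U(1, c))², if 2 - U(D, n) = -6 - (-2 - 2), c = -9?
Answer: 441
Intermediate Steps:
U(D, n) = 4 (U(D, n) = 2 - (-6 - (-2 - 2)) = 2 - (-6 - 1*(-4)) = 2 - (-6 + 4) = 2 - 1*(-2) = 2 + 2 = 4)
(-5*5*1 + U(1, c))² = (-5*5*1 + 4)² = (-25*1 + 4)² = (-25 + 4)² = (-21)² = 441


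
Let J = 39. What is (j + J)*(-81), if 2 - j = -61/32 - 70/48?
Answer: -114993/32 ≈ -3593.5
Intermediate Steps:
j = 515/96 (j = 2 - (-61/32 - 70/48) = 2 - (-61*1/32 - 70*1/48) = 2 - (-61/32 - 35/24) = 2 - 1*(-323/96) = 2 + 323/96 = 515/96 ≈ 5.3646)
(j + J)*(-81) = (515/96 + 39)*(-81) = (4259/96)*(-81) = -114993/32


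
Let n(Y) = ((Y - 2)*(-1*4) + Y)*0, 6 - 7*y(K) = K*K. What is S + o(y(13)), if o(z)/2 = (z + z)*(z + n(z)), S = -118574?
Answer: -5703850/49 ≈ -1.1641e+5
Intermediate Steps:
y(K) = 6/7 - K²/7 (y(K) = 6/7 - K*K/7 = 6/7 - K²/7)
n(Y) = 0 (n(Y) = ((-2 + Y)*(-4) + Y)*0 = ((8 - 4*Y) + Y)*0 = (8 - 3*Y)*0 = 0)
o(z) = 4*z² (o(z) = 2*((z + z)*(z + 0)) = 2*((2*z)*z) = 2*(2*z²) = 4*z²)
S + o(y(13)) = -118574 + 4*(6/7 - ⅐*13²)² = -118574 + 4*(6/7 - ⅐*169)² = -118574 + 4*(6/7 - 169/7)² = -118574 + 4*(-163/7)² = -118574 + 4*(26569/49) = -118574 + 106276/49 = -5703850/49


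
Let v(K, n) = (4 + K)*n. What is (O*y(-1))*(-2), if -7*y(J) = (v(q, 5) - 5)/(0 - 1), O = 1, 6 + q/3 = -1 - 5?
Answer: 330/7 ≈ 47.143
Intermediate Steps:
q = -36 (q = -18 + 3*(-1 - 5) = -18 + 3*(-6) = -18 - 18 = -36)
v(K, n) = n*(4 + K)
y(J) = -165/7 (y(J) = -(5*(4 - 36) - 5)/(7*(0 - 1)) = -(5*(-32) - 5)/(7*(-1)) = -(-160 - 5)*(-1)/7 = -(-165)*(-1)/7 = -⅐*165 = -165/7)
(O*y(-1))*(-2) = (1*(-165/7))*(-2) = -165/7*(-2) = 330/7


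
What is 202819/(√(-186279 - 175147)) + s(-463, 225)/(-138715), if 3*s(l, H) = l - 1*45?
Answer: 508/416145 - 202819*I*√361426/361426 ≈ 0.0012207 - 337.36*I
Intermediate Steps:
s(l, H) = -15 + l/3 (s(l, H) = (l - 1*45)/3 = (l - 45)/3 = (-45 + l)/3 = -15 + l/3)
202819/(√(-186279 - 175147)) + s(-463, 225)/(-138715) = 202819/(√(-186279 - 175147)) + (-15 + (⅓)*(-463))/(-138715) = 202819/(√(-361426)) + (-15 - 463/3)*(-1/138715) = 202819/((I*√361426)) - 508/3*(-1/138715) = 202819*(-I*√361426/361426) + 508/416145 = -202819*I*√361426/361426 + 508/416145 = 508/416145 - 202819*I*√361426/361426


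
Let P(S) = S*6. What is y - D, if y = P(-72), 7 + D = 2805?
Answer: -3230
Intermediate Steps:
P(S) = 6*S
D = 2798 (D = -7 + 2805 = 2798)
y = -432 (y = 6*(-72) = -432)
y - D = -432 - 1*2798 = -432 - 2798 = -3230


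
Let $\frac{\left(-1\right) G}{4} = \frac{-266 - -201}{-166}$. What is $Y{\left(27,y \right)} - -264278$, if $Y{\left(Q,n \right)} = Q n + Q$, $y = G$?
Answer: $\frac{21933805}{83} \approx 2.6426 \cdot 10^{5}$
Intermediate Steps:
$G = - \frac{130}{83}$ ($G = - 4 \frac{-266 - -201}{-166} = - 4 \left(-266 + 201\right) \left(- \frac{1}{166}\right) = - 4 \left(\left(-65\right) \left(- \frac{1}{166}\right)\right) = \left(-4\right) \frac{65}{166} = - \frac{130}{83} \approx -1.5663$)
$y = - \frac{130}{83} \approx -1.5663$
$Y{\left(Q,n \right)} = Q + Q n$
$Y{\left(27,y \right)} - -264278 = 27 \left(1 - \frac{130}{83}\right) - -264278 = 27 \left(- \frac{47}{83}\right) + 264278 = - \frac{1269}{83} + 264278 = \frac{21933805}{83}$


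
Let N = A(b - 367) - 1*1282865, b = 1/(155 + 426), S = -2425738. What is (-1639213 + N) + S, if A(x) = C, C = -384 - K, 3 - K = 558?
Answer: -5347645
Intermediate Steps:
b = 1/581 ≈ 0.0017212
K = -555 (K = 3 - 1*558 = 3 - 558 = -555)
C = 171 (C = -384 - 1*(-555) = -384 + 555 = 171)
A(x) = 171
N = -1282694 (N = 171 - 1*1282865 = 171 - 1282865 = -1282694)
(-1639213 + N) + S = (-1639213 - 1282694) - 2425738 = -2921907 - 2425738 = -5347645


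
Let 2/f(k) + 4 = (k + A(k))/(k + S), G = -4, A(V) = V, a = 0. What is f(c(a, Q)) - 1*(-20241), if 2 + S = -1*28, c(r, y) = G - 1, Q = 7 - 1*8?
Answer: 263126/13 ≈ 20240.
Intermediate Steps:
Q = -1 (Q = 7 - 8 = -1)
c(r, y) = -5 (c(r, y) = -4 - 1 = -5)
S = -30 (S = -2 - 1*28 = -2 - 28 = -30)
f(k) = 2/(-4 + 2*k/(-30 + k)) (f(k) = 2/(-4 + (k + k)/(k - 30)) = 2/(-4 + (2*k)/(-30 + k)) = 2/(-4 + 2*k/(-30 + k)))
f(c(a, Q)) - 1*(-20241) = (30 - 1*(-5))/(-60 - 5) - 1*(-20241) = (30 + 5)/(-65) + 20241 = -1/65*35 + 20241 = -7/13 + 20241 = 263126/13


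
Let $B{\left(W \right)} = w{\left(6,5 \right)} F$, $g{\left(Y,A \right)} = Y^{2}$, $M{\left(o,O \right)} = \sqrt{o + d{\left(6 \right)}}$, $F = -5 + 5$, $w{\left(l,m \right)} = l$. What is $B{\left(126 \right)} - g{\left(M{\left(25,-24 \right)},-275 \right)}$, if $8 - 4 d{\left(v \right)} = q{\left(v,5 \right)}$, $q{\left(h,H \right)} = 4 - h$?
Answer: $- \frac{55}{2} \approx -27.5$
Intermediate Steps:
$F = 0$
$d{\left(v \right)} = 1 + \frac{v}{4}$ ($d{\left(v \right)} = 2 - \frac{4 - v}{4} = 2 + \left(-1 + \frac{v}{4}\right) = 1 + \frac{v}{4}$)
$M{\left(o,O \right)} = \sqrt{\frac{5}{2} + o}$ ($M{\left(o,O \right)} = \sqrt{o + \left(1 + \frac{1}{4} \cdot 6\right)} = \sqrt{o + \left(1 + \frac{3}{2}\right)} = \sqrt{o + \frac{5}{2}} = \sqrt{\frac{5}{2} + o}$)
$B{\left(W \right)} = 0$ ($B{\left(W \right)} = 6 \cdot 0 = 0$)
$B{\left(126 \right)} - g{\left(M{\left(25,-24 \right)},-275 \right)} = 0 - \left(\frac{\sqrt{10 + 4 \cdot 25}}{2}\right)^{2} = 0 - \left(\frac{\sqrt{10 + 100}}{2}\right)^{2} = 0 - \left(\frac{\sqrt{110}}{2}\right)^{2} = 0 - \frac{55}{2} = - \frac{55}{2}$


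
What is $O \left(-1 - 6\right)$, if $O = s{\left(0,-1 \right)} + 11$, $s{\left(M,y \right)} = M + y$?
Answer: $-70$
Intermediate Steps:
$O = 10$ ($O = \left(0 - 1\right) + 11 = -1 + 11 = 10$)
$O \left(-1 - 6\right) = 10 \left(-1 - 6\right) = 10 \left(-7\right) = -70$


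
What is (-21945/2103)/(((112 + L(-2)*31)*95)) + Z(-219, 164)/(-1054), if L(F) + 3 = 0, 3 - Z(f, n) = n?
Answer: 2063201/14038226 ≈ 0.14697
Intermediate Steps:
Z(f, n) = 3 - n
L(F) = -3 (L(F) = -3 + 0 = -3)
(-21945/2103)/(((112 + L(-2)*31)*95)) + Z(-219, 164)/(-1054) = (-21945/2103)/(((112 - 3*31)*95)) + (3 - 1*164)/(-1054) = (-21945*1/2103)/(((112 - 93)*95)) + (3 - 164)*(-1/1054) = -7315/(701*(19*95)) - 161*(-1/1054) = -7315/701/1805 + 161/1054 = -7315/701*1/1805 + 161/1054 = -77/13319 + 161/1054 = 2063201/14038226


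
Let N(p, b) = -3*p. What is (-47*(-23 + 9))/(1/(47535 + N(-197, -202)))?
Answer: 31666908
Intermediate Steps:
(-47*(-23 + 9))/(1/(47535 + N(-197, -202))) = (-47*(-23 + 9))/(1/(47535 - 3*(-197))) = (-47*(-14))/(1/(47535 + 591)) = 658/(1/48126) = 658*48126 = 31666908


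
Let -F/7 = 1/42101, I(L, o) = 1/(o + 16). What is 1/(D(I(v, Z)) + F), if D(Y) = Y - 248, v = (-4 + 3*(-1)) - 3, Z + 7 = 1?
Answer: -421010/104368449 ≈ -0.0040339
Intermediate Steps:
Z = -6 (Z = -7 + 1 = -6)
v = -10 (v = (-4 - 3) - 3 = -7 - 3 = -10)
I(L, o) = 1/(16 + o)
F = -7/42101 ≈ -0.00016627
D(Y) = -248 + Y
1/(D(I(v, Z)) + F) = 1/((-248 + 1/(16 - 6)) - 7/42101) = 1/((-248 + 1/10) - 7/42101) = 1/((-248 + ⅒) - 7/42101) = 1/(-2479/10 - 7/42101) = 1/(-104368449/421010) = -421010/104368449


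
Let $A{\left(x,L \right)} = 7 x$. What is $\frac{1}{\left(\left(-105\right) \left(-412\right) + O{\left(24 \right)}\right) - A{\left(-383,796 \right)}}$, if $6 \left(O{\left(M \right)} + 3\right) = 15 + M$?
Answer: $\frac{2}{91889} \approx 2.1765 \cdot 10^{-5}$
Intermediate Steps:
$O{\left(M \right)} = - \frac{1}{2} + \frac{M}{6}$ ($O{\left(M \right)} = -3 + \frac{15 + M}{6} = -3 + \left(\frac{5}{2} + \frac{M}{6}\right) = - \frac{1}{2} + \frac{M}{6}$)
$\frac{1}{\left(\left(-105\right) \left(-412\right) + O{\left(24 \right)}\right) - A{\left(-383,796 \right)}} = \frac{1}{\left(\left(-105\right) \left(-412\right) + \left(- \frac{1}{2} + \frac{1}{6} \cdot 24\right)\right) - 7 \left(-383\right)} = \frac{1}{\left(43260 + \left(- \frac{1}{2} + 4\right)\right) - -2681} = \frac{1}{\left(43260 + \frac{7}{2}\right) + 2681} = \frac{1}{\frac{86527}{2} + 2681} = \frac{1}{\frac{91889}{2}} = \frac{2}{91889}$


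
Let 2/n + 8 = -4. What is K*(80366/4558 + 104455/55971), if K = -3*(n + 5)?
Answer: -36063466751/127557909 ≈ -282.72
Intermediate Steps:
n = -⅙ (n = 2/(-8 - 4) = 2/(-12) = 2*(-1/12) = -⅙ ≈ -0.16667)
K = -29/2 (K = -3*(-⅙ + 5) = -3*29/6 = -29/2 ≈ -14.500)
K*(80366/4558 + 104455/55971) = -29*(80366/4558 + 104455/55971)/2 = -29*(80366*(1/4558) + 104455*(1/55971))/2 = -29*(40183/2279 + 104455/55971)/2 = -29/2*2487135638/127557909 = -36063466751/127557909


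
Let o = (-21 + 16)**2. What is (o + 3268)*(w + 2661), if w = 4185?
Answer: 22543878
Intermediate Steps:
o = 25 (o = (-5)**2 = 25)
(o + 3268)*(w + 2661) = (25 + 3268)*(4185 + 2661) = 3293*6846 = 22543878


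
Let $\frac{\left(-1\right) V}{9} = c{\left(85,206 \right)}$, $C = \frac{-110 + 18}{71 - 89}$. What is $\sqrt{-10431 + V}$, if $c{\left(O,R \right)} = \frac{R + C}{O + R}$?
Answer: $\frac{i \sqrt{883860411}}{291} \approx 102.16 i$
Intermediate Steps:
$C = \frac{46}{9}$ ($C = - \frac{92}{-18} = \left(-92\right) \left(- \frac{1}{18}\right) = \frac{46}{9} \approx 5.1111$)
$c{\left(O,R \right)} = \frac{\frac{46}{9} + R}{O + R}$ ($c{\left(O,R \right)} = \frac{R + \frac{46}{9}}{O + R} = \frac{\frac{46}{9} + R}{O + R}$)
$V = - \frac{1900}{291}$ ($V = - 9 \frac{\frac{46}{9} + 206}{85 + 206} = - 9 \cdot \frac{1}{291} \cdot \frac{1900}{9} = \left(-9\right) \frac{1900}{2619} = - \frac{1900}{291} \approx -6.5292$)
$\sqrt{-10431 + V} = \sqrt{-10431 - \frac{1900}{291}} = \sqrt{- \frac{3037321}{291}} = \frac{i \sqrt{883860411}}{291}$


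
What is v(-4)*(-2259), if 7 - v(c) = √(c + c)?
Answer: -15813 + 4518*I*√2 ≈ -15813.0 + 6389.4*I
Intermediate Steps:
v(c) = 7 - √2*√c (v(c) = 7 - √(c + c) = 7 - √(2*c) = 7 - √2*√c)
v(-4)*(-2259) = (7 - √2*√(-4))*(-2259) = (7 - √2*2*I)*(-2259) = (7 - 2*I*√2)*(-2259) = -15813 + 4518*I*√2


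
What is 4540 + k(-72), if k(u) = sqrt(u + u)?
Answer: 4540 + 12*I ≈ 4540.0 + 12.0*I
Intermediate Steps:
k(u) = sqrt(2)*sqrt(u) (k(u) = sqrt(2*u) = sqrt(2)*sqrt(u))
4540 + k(-72) = 4540 + sqrt(2)*sqrt(-72) = 4540 + sqrt(2)*(6*I*sqrt(2)) = 4540 + 12*I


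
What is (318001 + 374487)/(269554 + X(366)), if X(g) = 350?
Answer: 86561/33738 ≈ 2.5657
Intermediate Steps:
(318001 + 374487)/(269554 + X(366)) = (318001 + 374487)/(269554 + 350) = 692488/269904 = 692488*(1/269904) = 86561/33738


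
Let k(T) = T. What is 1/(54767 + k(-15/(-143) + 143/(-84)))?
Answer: 12012/657842015 ≈ 1.8260e-5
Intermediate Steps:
1/(54767 + k(-15/(-143) + 143/(-84))) = 1/(54767 + (-15/(-143) + 143/(-84))) = 1/(54767 + (-15*(-1/143) + 143*(-1/84))) = 1/(54767 + (15/143 - 143/84)) = 1/(54767 - 19189/12012) = 1/(657842015/12012) = 12012/657842015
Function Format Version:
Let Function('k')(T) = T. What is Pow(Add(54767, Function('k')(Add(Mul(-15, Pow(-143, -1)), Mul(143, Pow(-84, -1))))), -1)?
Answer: Rational(12012, 657842015) ≈ 1.8260e-5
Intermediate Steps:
Pow(Add(54767, Function('k')(Add(Mul(-15, Pow(-143, -1)), Mul(143, Pow(-84, -1))))), -1) = Pow(Add(54767, Add(Mul(-15, Pow(-143, -1)), Mul(143, Pow(-84, -1)))), -1) = Pow(Add(54767, Add(Mul(-15, Rational(-1, 143)), Mul(143, Rational(-1, 84)))), -1) = Pow(Add(54767, Add(Rational(15, 143), Rational(-143, 84))), -1) = Pow(Add(54767, Rational(-19189, 12012)), -1) = Pow(Rational(657842015, 12012), -1) = Rational(12012, 657842015)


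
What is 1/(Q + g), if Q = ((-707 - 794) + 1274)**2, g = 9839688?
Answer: 1/9891217 ≈ 1.0110e-7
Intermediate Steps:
Q = 51529 (Q = (-1501 + 1274)**2 = (-227)**2 = 51529)
1/(Q + g) = 1/(51529 + 9839688) = 1/9891217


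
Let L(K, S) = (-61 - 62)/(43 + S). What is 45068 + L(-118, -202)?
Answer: 2388645/53 ≈ 45069.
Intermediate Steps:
L(K, S) = -123/(43 + S)
45068 + L(-118, -202) = 45068 - 123/(43 - 202) = 45068 - 123/(-159) = 45068 - 123*(-1/159) = 45068 + 41/53 = 2388645/53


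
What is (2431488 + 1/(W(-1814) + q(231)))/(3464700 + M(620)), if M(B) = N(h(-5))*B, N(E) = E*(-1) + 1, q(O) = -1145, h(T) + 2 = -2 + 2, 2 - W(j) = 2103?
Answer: 7892610047/11252453760 ≈ 0.70141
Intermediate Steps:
W(j) = -2101 (W(j) = 2 - 1*2103 = 2 - 2103 = -2101)
h(T) = -2 (h(T) = -2 + (-2 + 2) = -2 + 0 = -2)
N(E) = 1 - E (N(E) = -E + 1 = 1 - E)
M(B) = 3*B (M(B) = (1 - 1*(-2))*B = (1 + 2)*B = 3*B)
(2431488 + 1/(W(-1814) + q(231)))/(3464700 + M(620)) = (2431488 + 1/(-2101 - 1145))/(3464700 + 3*620) = (2431488 + 1/(-3246))/(3464700 + 1860) = (2431488 - 1/3246)/3466560 = (7892610047/3246)*(1/3466560) = 7892610047/11252453760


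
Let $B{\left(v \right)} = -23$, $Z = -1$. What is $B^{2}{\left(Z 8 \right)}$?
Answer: $529$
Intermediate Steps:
$B^{2}{\left(Z 8 \right)} = \left(-23\right)^{2} = 529$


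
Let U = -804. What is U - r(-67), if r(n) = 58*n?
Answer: 3082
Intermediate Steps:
U - r(-67) = -804 - 58*(-67) = -804 - 1*(-3886) = -804 + 3886 = 3082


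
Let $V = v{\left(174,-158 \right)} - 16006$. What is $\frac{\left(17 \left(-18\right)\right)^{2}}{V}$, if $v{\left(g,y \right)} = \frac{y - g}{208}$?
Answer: $- \frac{1623024}{277465} \approx -5.8495$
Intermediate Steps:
$v{\left(g,y \right)} = - \frac{g}{208} + \frac{y}{208}$ ($v{\left(g,y \right)} = \left(y - g\right) \frac{1}{208} = - \frac{g}{208} + \frac{y}{208}$)
$V = - \frac{832395}{52}$ ($V = \left(\left(- \frac{1}{208}\right) 174 + \frac{1}{208} \left(-158\right)\right) - 16006 = \left(- \frac{87}{104} - \frac{79}{104}\right) - 16006 = - \frac{83}{52} - 16006 = - \frac{832395}{52} \approx -16008.0$)
$\frac{\left(17 \left(-18\right)\right)^{2}}{V} = \frac{\left(17 \left(-18\right)\right)^{2}}{- \frac{832395}{52}} = \left(-306\right)^{2} \left(- \frac{52}{832395}\right) = 93636 \left(- \frac{52}{832395}\right) = - \frac{1623024}{277465}$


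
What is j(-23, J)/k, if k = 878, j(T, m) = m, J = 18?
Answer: 9/439 ≈ 0.020501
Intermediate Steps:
j(-23, J)/k = 18/878 = 18*(1/878) = 9/439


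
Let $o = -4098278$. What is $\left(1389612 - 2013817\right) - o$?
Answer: $3474073$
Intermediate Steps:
$\left(1389612 - 2013817\right) - o = \left(1389612 - 2013817\right) - -4098278 = \left(1389612 - 2013817\right) + 4098278 = -624205 + 4098278 = 3474073$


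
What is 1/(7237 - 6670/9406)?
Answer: 4703/34032276 ≈ 0.00013819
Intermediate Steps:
1/(7237 - 6670/9406) = 1/(7237 - 6670*1/9406) = 1/(7237 - 3335/4703) = 1/(34032276/4703) = 4703/34032276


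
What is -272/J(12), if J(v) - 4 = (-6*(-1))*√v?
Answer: 34/13 - 102*√3/13 ≈ -10.975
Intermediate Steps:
J(v) = 4 + 6*√v (J(v) = 4 + (-6*(-1))*√v = 4 + (-1*(-6))*√v = 4 + 6*√v)
-272/J(12) = -272/(4 + 6*√12) = -272/(4 + 6*(2*√3)) = -272/(4 + 12*√3)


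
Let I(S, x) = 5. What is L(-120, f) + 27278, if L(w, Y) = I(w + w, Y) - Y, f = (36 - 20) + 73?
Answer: 27194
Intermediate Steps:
f = 89 (f = 16 + 73 = 89)
L(w, Y) = 5 - Y
L(-120, f) + 27278 = (5 - 1*89) + 27278 = (5 - 89) + 27278 = -84 + 27278 = 27194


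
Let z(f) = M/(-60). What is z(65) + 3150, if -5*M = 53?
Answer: 945053/300 ≈ 3150.2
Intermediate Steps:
M = -53/5 (M = -⅕*53 = -53/5 ≈ -10.600)
z(f) = 53/300 (z(f) = -53/5/(-60) = -53/5*(-1/60) = 53/300)
z(65) + 3150 = 53/300 + 3150 = 945053/300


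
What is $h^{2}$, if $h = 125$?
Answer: $15625$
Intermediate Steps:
$h^{2} = 125^{2} = 15625$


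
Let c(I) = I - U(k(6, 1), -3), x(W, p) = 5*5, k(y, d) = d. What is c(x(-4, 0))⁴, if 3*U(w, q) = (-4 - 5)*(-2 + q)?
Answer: 10000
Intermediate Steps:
x(W, p) = 25
U(w, q) = 6 - 3*q (U(w, q) = ((-4 - 5)*(-2 + q))/3 = (-9*(-2 + q))/3 = (18 - 9*q)/3 = 6 - 3*q)
c(I) = -15 + I (c(I) = I - (6 - 3*(-3)) = I - (6 + 9) = I - 1*15 = I - 15 = -15 + I)
c(x(-4, 0))⁴ = (-15 + 25)⁴ = 10⁴ = 10000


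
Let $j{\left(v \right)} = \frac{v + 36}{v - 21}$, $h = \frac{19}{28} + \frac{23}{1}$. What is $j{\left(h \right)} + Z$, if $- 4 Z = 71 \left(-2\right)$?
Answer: $\frac{2889}{50} \approx 57.78$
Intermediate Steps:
$h = \frac{663}{28}$ ($h = 19 \cdot \frac{1}{28} + 23 \cdot 1 = \frac{19}{28} + 23 = \frac{663}{28} \approx 23.679$)
$j{\left(v \right)} = \frac{36 + v}{-21 + v}$
$Z = \frac{71}{2}$ ($Z = - \frac{71 \left(-2\right)}{4} = \left(- \frac{1}{4}\right) \left(-142\right) = \frac{71}{2} \approx 35.5$)
$j{\left(h \right)} + Z = \frac{36 + \frac{663}{28}}{-21 + \frac{663}{28}} + \frac{71}{2} = \frac{1}{\frac{75}{28}} \cdot \frac{1671}{28} + \frac{71}{2} = \frac{28}{75} \cdot \frac{1671}{28} + \frac{71}{2} = \frac{557}{25} + \frac{71}{2} = \frac{2889}{50}$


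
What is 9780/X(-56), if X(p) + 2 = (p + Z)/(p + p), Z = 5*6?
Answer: -182560/33 ≈ -5532.1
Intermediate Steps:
Z = 30
X(p) = -2 + (30 + p)/(2*p) (X(p) = -2 + (p + 30)/(p + p) = -2 + (30 + p)/((2*p)) = -2 + (30 + p)*(1/(2*p)) = -2 + (30 + p)/(2*p))
9780/X(-56) = 9780/(-3/2 + 15/(-56)) = 9780/(-3/2 + 15*(-1/56)) = 9780/(-3/2 - 15/56) = 9780/(-99/56) = 9780*(-56/99) = -182560/33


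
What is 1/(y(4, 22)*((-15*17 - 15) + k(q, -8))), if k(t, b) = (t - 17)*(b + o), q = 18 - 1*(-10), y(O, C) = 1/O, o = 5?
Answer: -4/303 ≈ -0.013201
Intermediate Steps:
q = 28 (q = 18 + 10 = 28)
k(t, b) = (-17 + t)*(5 + b) (k(t, b) = (t - 17)*(b + 5) = (-17 + t)*(5 + b))
1/(y(4, 22)*((-15*17 - 15) + k(q, -8))) = 1/(((-15*17 - 15) + (-85 - 17*(-8) + 5*28 - 8*28))/4) = 1/(((-255 - 15) + (-85 + 136 + 140 - 224))/4) = 1/((-270 - 33)/4) = 1/((¼)*(-303)) = 1/(-303/4) = -4/303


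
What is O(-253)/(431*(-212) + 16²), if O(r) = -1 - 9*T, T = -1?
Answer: -2/22779 ≈ -8.7800e-5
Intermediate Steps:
O(r) = 8 (O(r) = -1 - 9*(-1) = -1 + 9 = 8)
O(-253)/(431*(-212) + 16²) = 8/(431*(-212) + 16²) = 8/(-91372 + 256) = 8/(-91116) = 8*(-1/91116) = -2/22779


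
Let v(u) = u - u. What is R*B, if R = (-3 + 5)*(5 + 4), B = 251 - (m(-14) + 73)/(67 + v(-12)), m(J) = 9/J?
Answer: 2109825/469 ≈ 4498.6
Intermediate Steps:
v(u) = 0
B = 234425/938 (B = 251 - (9/(-14) + 73)/(67 + 0) = 251 - (9*(-1/14) + 73)/67 = 251 - (-9/14 + 73)/67 = 251 - 1013/(14*67) = 251 - 1*1013/938 = 251 - 1013/938 = 234425/938 ≈ 249.92)
R = 18 (R = 2*9 = 18)
R*B = 18*(234425/938) = 2109825/469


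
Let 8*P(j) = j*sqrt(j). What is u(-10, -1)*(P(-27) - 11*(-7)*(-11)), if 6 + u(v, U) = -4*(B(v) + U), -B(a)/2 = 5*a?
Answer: 340494 + 16281*I*sqrt(3)/4 ≈ 3.4049e+5 + 7049.9*I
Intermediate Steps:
B(a) = -10*a
P(j) = j**(3/2)/8 (P(j) = (j*sqrt(j))/8 = j**(3/2)/8)
u(v, U) = -6 - 4*U + 40*v (u(v, U) = -6 - 4*(-10*v + U) = -6 - 4*(U - 10*v) = -6 + (-4*U + 40*v) = -6 - 4*U + 40*v)
u(-10, -1)*(P(-27) - 11*(-7)*(-11)) = (-6 - 4*(-1) + 40*(-10))*((-27)**(3/2)/8 - 11*(-7)*(-11)) = (-6 + 4 - 400)*((-81*I*sqrt(3))/8 + 77*(-11)) = -402*(-81*I*sqrt(3)/8 - 847) = -402*(-847 - 81*I*sqrt(3)/8) = 340494 + 16281*I*sqrt(3)/4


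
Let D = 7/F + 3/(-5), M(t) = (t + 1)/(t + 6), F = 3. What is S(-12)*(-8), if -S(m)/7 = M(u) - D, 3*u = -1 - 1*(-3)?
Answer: -1246/15 ≈ -83.067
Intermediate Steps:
u = 2/3 (u = (-1 - 1*(-3))/3 = (-1 + 3)/3 = (1/3)*2 = 2/3 ≈ 0.66667)
M(t) = (1 + t)/(6 + t)
D = 26/15 (D = 7/3 + 3/(-5) = 7*(1/3) + 3*(-1/5) = 7/3 - 3/5 = 26/15 ≈ 1.7333)
S(m) = 623/60 (S(m) = -7*((1 + 2/3)/(6 + 2/3) - 1*26/15) = -7*((5/3)/(20/3) - 26/15) = -7*((3/20)*(5/3) - 26/15) = -7*(1/4 - 26/15) = -7*(-89/60) = 623/60)
S(-12)*(-8) = (623/60)*(-8) = -1246/15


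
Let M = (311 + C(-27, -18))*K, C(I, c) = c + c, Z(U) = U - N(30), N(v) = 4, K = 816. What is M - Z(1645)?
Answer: 222759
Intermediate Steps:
Z(U) = -4 + U (Z(U) = U - 1*4 = U - 4 = -4 + U)
C(I, c) = 2*c
M = 224400 (M = (311 + 2*(-18))*816 = (311 - 36)*816 = 275*816 = 224400)
M - Z(1645) = 224400 - (-4 + 1645) = 224400 - 1*1641 = 224400 - 1641 = 222759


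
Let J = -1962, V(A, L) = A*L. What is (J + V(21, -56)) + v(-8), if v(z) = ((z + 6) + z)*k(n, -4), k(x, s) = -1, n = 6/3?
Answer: -3128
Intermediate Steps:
n = 2 (n = 6*(⅓) = 2)
v(z) = -6 - 2*z (v(z) = ((z + 6) + z)*(-1) = ((6 + z) + z)*(-1) = (6 + 2*z)*(-1) = -6 - 2*z)
(J + V(21, -56)) + v(-8) = (-1962 + 21*(-56)) + (-6 - 2*(-8)) = (-1962 - 1176) + (-6 + 16) = -3138 + 10 = -3128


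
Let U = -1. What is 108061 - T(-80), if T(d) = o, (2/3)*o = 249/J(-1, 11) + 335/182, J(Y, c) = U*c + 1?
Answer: 49183493/455 ≈ 1.0810e+5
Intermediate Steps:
J(Y, c) = 1 - c (J(Y, c) = -c + 1 = 1 - c)
o = -15738/455 (o = 3*(249/(1 - 1*11) + 335/182)/2 = 3*(249/(1 - 11) + 335*(1/182))/2 = 3*(249/(-10) + 335/182)/2 = 3*(249*(-⅒) + 335/182)/2 = 3*(-249/10 + 335/182)/2 = (3/2)*(-10492/455) = -15738/455 ≈ -34.589)
T(d) = -15738/455
108061 - T(-80) = 108061 - 1*(-15738/455) = 108061 + 15738/455 = 49183493/455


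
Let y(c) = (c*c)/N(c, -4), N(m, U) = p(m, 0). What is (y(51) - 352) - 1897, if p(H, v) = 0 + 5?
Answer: -8644/5 ≈ -1728.8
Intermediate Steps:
p(H, v) = 5
N(m, U) = 5
y(c) = c²/5 (y(c) = (c*c)/5 = c²*(⅕) = c²/5)
(y(51) - 352) - 1897 = ((⅕)*51² - 352) - 1897 = ((⅕)*2601 - 352) - 1897 = (2601/5 - 352) - 1897 = 841/5 - 1897 = -8644/5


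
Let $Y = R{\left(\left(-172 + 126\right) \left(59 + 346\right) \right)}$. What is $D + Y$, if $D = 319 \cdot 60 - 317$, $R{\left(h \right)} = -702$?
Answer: $18121$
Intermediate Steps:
$Y = -702$
$D = 18823$ ($D = 19140 - 317 = 18823$)
$D + Y = 18823 - 702 = 18121$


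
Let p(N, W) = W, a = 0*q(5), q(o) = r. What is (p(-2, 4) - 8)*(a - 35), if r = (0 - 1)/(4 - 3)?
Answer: 140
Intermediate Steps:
r = -1 (r = -1/1 = -1*1 = -1)
q(o) = -1
a = 0 (a = 0*(-1) = 0)
(p(-2, 4) - 8)*(a - 35) = (4 - 8)*(0 - 35) = -4*(-35) = 140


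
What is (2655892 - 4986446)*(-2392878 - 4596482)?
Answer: 16289080905440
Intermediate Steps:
(2655892 - 4986446)*(-2392878 - 4596482) = -2330554*(-6989360) = 16289080905440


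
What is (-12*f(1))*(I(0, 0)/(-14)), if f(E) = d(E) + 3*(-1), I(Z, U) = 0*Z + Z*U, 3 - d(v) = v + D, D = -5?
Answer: 0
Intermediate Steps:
d(v) = 8 - v (d(v) = 3 - (v - 5) = 3 - (-5 + v) = 3 + (5 - v) = 8 - v)
I(Z, U) = U*Z (I(Z, U) = 0 + U*Z = U*Z)
f(E) = 5 - E (f(E) = (8 - E) + 3*(-1) = (8 - E) - 3 = 5 - E)
(-12*f(1))*(I(0, 0)/(-14)) = (-12*(5 - 1*1))*((0*0)/(-14)) = (-12*(5 - 1))*(0*(-1/14)) = -12*4*0 = -48*0 = 0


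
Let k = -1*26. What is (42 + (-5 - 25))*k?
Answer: -312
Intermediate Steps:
k = -26
(42 + (-5 - 25))*k = (42 + (-5 - 25))*(-26) = (42 - 30)*(-26) = 12*(-26) = -312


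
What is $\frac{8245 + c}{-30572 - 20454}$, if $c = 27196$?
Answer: $- \frac{35441}{51026} \approx -0.69457$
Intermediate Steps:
$\frac{8245 + c}{-30572 - 20454} = \frac{8245 + 27196}{-30572 - 20454} = \frac{35441}{-51026} = 35441 \left(- \frac{1}{51026}\right) = - \frac{35441}{51026}$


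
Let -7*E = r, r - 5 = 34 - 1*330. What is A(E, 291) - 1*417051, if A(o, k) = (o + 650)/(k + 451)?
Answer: -2166158053/5194 ≈ -4.1705e+5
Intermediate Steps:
r = -291 (r = 5 + (34 - 1*330) = 5 + (34 - 330) = 5 - 296 = -291)
E = 291/7 (E = -⅐*(-291) = 291/7 ≈ 41.571)
A(o, k) = (650 + o)/(451 + k)
A(E, 291) - 1*417051 = (650 + 291/7)/(451 + 291) - 1*417051 = (4841/7)/742 - 417051 = (1/742)*(4841/7) - 417051 = 4841/5194 - 417051 = -2166158053/5194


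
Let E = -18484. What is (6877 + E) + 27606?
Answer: 15999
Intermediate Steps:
(6877 + E) + 27606 = (6877 - 18484) + 27606 = -11607 + 27606 = 15999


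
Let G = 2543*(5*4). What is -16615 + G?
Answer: 34245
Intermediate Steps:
G = 50860 (G = 2543*20 = 50860)
-16615 + G = -16615 + 50860 = 34245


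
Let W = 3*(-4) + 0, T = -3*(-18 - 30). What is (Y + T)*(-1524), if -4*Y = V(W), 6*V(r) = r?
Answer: -220218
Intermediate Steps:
T = 144 (T = -3*(-48) = 144)
W = -12 (W = -12 + 0 = -12)
V(r) = r/6
Y = ½ (Y = -(-12)/24 = -¼*(-2) = ½ ≈ 0.50000)
(Y + T)*(-1524) = (½ + 144)*(-1524) = (289/2)*(-1524) = -220218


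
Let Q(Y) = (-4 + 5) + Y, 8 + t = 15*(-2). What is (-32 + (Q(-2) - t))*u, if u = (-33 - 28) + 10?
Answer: -255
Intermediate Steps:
t = -38 (t = -8 + 15*(-2) = -8 - 30 = -38)
u = -51 (u = -61 + 10 = -51)
Q(Y) = 1 + Y
(-32 + (Q(-2) - t))*u = (-32 + ((1 - 2) - 1*(-38)))*(-51) = (-32 + (-1 + 38))*(-51) = (-32 + 37)*(-51) = 5*(-51) = -255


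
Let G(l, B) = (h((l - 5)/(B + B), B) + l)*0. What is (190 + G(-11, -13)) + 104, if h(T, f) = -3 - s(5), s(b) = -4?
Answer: 294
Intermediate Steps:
h(T, f) = 1 (h(T, f) = -3 - 1*(-4) = -3 + 4 = 1)
G(l, B) = 0 (G(l, B) = (1 + l)*0 = 0)
(190 + G(-11, -13)) + 104 = (190 + 0) + 104 = 190 + 104 = 294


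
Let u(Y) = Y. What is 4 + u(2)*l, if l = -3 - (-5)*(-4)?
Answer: -42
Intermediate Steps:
l = -23 (l = -3 - 1*20 = -3 - 20 = -23)
4 + u(2)*l = 4 + 2*(-23) = 4 - 46 = -42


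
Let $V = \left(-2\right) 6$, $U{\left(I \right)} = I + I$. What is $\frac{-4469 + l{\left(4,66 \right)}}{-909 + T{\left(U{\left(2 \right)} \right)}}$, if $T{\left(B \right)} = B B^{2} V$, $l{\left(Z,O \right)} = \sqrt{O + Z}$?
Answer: $\frac{4469}{1677} - \frac{\sqrt{70}}{1677} \approx 2.6599$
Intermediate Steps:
$U{\left(I \right)} = 2 I$
$V = -12$
$T{\left(B \right)} = - 12 B^{3}$ ($T{\left(B \right)} = B B^{2} \left(-12\right) = B^{3} \left(-12\right) = - 12 B^{3}$)
$\frac{-4469 + l{\left(4,66 \right)}}{-909 + T{\left(U{\left(2 \right)} \right)}} = \frac{-4469 + \sqrt{66 + 4}}{-909 - 12 \left(2 \cdot 2\right)^{3}} = \frac{-4469 + \sqrt{70}}{-909 - 12 \cdot 4^{3}} = \frac{-4469 + \sqrt{70}}{-909 - 768} = \frac{-4469 + \sqrt{70}}{-1677} = \left(-4469 + \sqrt{70}\right) \left(- \frac{1}{1677}\right) = \frac{4469}{1677} - \frac{\sqrt{70}}{1677}$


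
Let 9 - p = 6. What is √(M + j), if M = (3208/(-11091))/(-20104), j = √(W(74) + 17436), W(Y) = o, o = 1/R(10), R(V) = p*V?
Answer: √(1117654488300 + 2589435710841630*√15692430)/278716830 ≈ 11.491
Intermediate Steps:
p = 3 (p = 9 - 1*6 = 9 - 6 = 3)
R(V) = 3*V
o = 1/30 (o = 1/(3*10) = 1/30 ≈ 0.033333)
W(Y) = 1/30
j = √15692430/30 (j = √(1/30 + 17436) = √(523081/30) = √15692430/30 ≈ 132.05)
M = 401/27871683 (M = (3208*(-1/11091))*(-1/20104) = -3208/11091*(-1/20104) = 401/27871683 ≈ 1.4387e-5)
√(M + j) = √(401/27871683 + √15692430/30)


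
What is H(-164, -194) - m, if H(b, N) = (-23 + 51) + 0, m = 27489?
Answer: -27461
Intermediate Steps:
H(b, N) = 28 (H(b, N) = 28 + 0 = 28)
H(-164, -194) - m = 28 - 1*27489 = 28 - 27489 = -27461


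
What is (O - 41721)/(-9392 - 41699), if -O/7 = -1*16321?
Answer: -72526/51091 ≈ -1.4195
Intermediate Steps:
O = 114247 (O = -(-7)*16321 = -7*(-16321) = 114247)
(O - 41721)/(-9392 - 41699) = (114247 - 41721)/(-9392 - 41699) = 72526/(-51091) = 72526*(-1/51091) = -72526/51091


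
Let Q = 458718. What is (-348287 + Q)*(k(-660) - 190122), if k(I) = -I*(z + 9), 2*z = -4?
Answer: -20485171362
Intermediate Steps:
z = -2 (z = (1/2)*(-4) = -2)
k(I) = -7*I (k(I) = -I*(-2 + 9) = -I*7 = -7*I)
(-348287 + Q)*(k(-660) - 190122) = (-348287 + 458718)*(-7*(-660) - 190122) = 110431*(4620 - 190122) = 110431*(-185502) = -20485171362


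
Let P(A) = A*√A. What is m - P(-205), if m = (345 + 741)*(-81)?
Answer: -87966 + 205*I*√205 ≈ -87966.0 + 2935.2*I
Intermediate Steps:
m = -87966 (m = 1086*(-81) = -87966)
P(A) = A^(3/2)
m - P(-205) = -87966 - (-205)^(3/2) = -87966 - (-205)*I*√205 = -87966 + 205*I*√205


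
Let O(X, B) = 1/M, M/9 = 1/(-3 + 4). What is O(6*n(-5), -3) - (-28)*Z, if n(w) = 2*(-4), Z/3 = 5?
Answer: 3781/9 ≈ 420.11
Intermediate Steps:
Z = 15 (Z = 3*5 = 15)
n(w) = -8
M = 9 (M = 9/(-3 + 4) = 9/1 = 9*1 = 9)
O(X, B) = ⅑ (O(X, B) = 1/9 = ⅑)
O(6*n(-5), -3) - (-28)*Z = ⅑ - (-28)*15 = ⅑ - 14*(-30) = ⅑ + 420 = 3781/9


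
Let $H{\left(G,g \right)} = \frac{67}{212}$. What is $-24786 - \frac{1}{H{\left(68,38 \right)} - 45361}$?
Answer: $- \frac{238353701278}{9616465} \approx -24786.0$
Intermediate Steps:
$H{\left(G,g \right)} = \frac{67}{212}$ ($H{\left(G,g \right)} = 67 \cdot \frac{1}{212} = \frac{67}{212}$)
$-24786 - \frac{1}{H{\left(68,38 \right)} - 45361} = -24786 - \frac{1}{\frac{67}{212} - 45361} = -24786 - \frac{1}{- \frac{9616465}{212}} = -24786 - - \frac{212}{9616465} = -24786 + \frac{212}{9616465} = - \frac{238353701278}{9616465}$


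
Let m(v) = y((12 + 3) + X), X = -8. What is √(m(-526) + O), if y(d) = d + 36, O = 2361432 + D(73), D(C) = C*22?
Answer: √2363081 ≈ 1537.2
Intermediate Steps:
D(C) = 22*C
O = 2363038 (O = 2361432 + 22*73 = 2361432 + 1606 = 2363038)
y(d) = 36 + d
m(v) = 43 (m(v) = 36 + ((12 + 3) - 8) = 36 + (15 - 8) = 36 + 7 = 43)
√(m(-526) + O) = √(43 + 2363038) = √2363081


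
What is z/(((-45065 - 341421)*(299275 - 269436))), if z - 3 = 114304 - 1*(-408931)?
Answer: -261619/5766177877 ≈ -4.5371e-5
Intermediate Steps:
z = 523238 (z = 3 + (114304 - 1*(-408931)) = 3 + (114304 + 408931) = 3 + 523235 = 523238)
z/(((-45065 - 341421)*(299275 - 269436))) = 523238/(((-45065 - 341421)*(299275 - 269436))) = 523238/((-386486*29839)) = 523238/(-11532355754) = 523238*(-1/11532355754) = -261619/5766177877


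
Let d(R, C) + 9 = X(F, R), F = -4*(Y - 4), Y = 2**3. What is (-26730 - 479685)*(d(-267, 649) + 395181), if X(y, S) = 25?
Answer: -200133688755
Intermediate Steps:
Y = 8
F = -16 (F = -4*(8 - 4) = -4*4 = -16)
d(R, C) = 16 (d(R, C) = -9 + 25 = 16)
(-26730 - 479685)*(d(-267, 649) + 395181) = (-26730 - 479685)*(16 + 395181) = -506415*395197 = -200133688755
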